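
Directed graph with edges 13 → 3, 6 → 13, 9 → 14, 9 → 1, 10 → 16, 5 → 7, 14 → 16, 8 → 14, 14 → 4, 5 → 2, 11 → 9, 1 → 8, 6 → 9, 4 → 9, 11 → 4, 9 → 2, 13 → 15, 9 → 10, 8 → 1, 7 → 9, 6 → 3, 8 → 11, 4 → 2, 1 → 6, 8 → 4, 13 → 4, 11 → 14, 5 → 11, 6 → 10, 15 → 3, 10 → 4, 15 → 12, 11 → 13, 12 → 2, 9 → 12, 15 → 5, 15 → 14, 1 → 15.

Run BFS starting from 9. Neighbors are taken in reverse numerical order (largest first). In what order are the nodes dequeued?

9, 14, 12, 10, 2, 1, 16, 4, 15, 8, 6, 5, 3, 11, 13, 7

Visit 9; enqueue 14, 12, 10, 2, 1 → queue [14, 12, 10, 2, 1]
Visit 14; enqueue 16, 4 → queue [12, 10, 2, 1, 16, 4]
Visit 12 → queue [10, 2, 1, 16, 4]
Visit 10 → queue [2, 1, 16, 4]
Visit 2 → queue [1, 16, 4]
Visit 1; enqueue 15, 8, 6 → queue [16, 4, 15, 8, 6]
Visit 16 → queue [4, 15, 8, 6]
Visit 4 → queue [15, 8, 6]
Visit 15; enqueue 5, 3 → queue [8, 6, 5, 3]
Visit 8; enqueue 11 → queue [6, 5, 3, 11]
Visit 6; enqueue 13 → queue [5, 3, 11, 13]
Visit 5; enqueue 7 → queue [3, 11, 13, 7]
Visit 3 → queue [11, 13, 7]
Visit 11 → queue [13, 7]
Visit 13 → queue [7]
Visit 7 → queue []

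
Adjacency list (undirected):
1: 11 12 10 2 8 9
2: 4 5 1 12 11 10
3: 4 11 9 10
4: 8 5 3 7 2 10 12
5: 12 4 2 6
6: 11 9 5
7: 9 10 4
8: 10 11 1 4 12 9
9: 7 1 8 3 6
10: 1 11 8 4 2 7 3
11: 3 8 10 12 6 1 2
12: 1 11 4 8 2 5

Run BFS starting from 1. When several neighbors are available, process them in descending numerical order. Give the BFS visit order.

1 12 11 10 9 8 2 5 4 6 3 7

Visit 1; enqueue 12, 11, 10, 9, 8, 2 → queue [12, 11, 10, 9, 8, 2]
Visit 12; enqueue 5, 4 → queue [11, 10, 9, 8, 2, 5, 4]
Visit 11; enqueue 6, 3 → queue [10, 9, 8, 2, 5, 4, 6, 3]
Visit 10; enqueue 7 → queue [9, 8, 2, 5, 4, 6, 3, 7]
Visit 9 → queue [8, 2, 5, 4, 6, 3, 7]
Visit 8 → queue [2, 5, 4, 6, 3, 7]
Visit 2 → queue [5, 4, 6, 3, 7]
Visit 5 → queue [4, 6, 3, 7]
Visit 4 → queue [6, 3, 7]
Visit 6 → queue [3, 7]
Visit 3 → queue [7]
Visit 7 → queue []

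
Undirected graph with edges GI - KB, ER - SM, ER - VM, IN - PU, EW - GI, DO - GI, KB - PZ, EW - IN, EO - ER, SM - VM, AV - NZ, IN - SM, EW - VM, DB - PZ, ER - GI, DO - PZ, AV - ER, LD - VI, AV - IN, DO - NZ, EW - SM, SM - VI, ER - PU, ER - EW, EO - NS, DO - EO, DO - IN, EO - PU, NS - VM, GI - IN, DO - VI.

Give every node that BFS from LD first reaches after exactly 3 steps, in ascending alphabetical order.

Level 0: LD
Level 1: VI
Level 2: DO, SM
Level 3: EO, ER, EW, GI, IN, NZ, PZ, VM
Level 4: AV, DB, KB, NS, PU

EO, ER, EW, GI, IN, NZ, PZ, VM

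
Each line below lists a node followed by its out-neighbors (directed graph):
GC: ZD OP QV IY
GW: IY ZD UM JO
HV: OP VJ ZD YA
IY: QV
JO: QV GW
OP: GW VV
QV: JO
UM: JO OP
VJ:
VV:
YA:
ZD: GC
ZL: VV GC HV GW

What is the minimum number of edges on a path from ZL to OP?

Level 0: ZL
Level 1: GC, GW, HV, VV
Level 2: IY, JO, OP, QV, UM, VJ, YA, ZD
OP first appears at level 2.

2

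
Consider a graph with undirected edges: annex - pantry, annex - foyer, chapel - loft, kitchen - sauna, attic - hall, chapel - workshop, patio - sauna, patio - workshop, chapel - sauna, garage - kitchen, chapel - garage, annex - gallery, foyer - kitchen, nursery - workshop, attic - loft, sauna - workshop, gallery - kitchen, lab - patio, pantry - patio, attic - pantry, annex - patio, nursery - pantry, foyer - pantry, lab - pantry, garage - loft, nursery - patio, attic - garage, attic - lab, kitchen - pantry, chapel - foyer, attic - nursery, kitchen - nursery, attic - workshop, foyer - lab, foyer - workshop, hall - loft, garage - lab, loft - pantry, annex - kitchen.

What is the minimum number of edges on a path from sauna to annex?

2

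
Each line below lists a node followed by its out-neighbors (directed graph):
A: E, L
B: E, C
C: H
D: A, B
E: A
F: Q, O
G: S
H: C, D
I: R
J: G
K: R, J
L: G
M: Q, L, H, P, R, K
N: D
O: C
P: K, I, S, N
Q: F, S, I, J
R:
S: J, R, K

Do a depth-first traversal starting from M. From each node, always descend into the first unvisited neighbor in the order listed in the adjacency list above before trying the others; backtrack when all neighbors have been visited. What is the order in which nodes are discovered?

M, Q, F, O, C, H, D, A, E, L, G, S, J, R, K, B, I, P, N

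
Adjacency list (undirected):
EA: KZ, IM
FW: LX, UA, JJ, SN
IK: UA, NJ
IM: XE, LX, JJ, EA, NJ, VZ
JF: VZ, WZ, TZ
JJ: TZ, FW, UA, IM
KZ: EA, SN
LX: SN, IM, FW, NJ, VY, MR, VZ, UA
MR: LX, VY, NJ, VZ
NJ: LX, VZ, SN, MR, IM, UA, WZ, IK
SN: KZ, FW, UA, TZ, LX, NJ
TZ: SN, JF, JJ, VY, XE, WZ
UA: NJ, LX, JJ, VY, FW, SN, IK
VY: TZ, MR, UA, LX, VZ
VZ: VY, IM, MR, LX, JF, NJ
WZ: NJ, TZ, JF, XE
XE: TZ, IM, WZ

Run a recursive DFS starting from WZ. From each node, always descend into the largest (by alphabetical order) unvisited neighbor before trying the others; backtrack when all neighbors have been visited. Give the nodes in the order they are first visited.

WZ, XE, TZ, VY, VZ, NJ, UA, SN, LX, MR, IM, JJ, FW, EA, KZ, IK, JF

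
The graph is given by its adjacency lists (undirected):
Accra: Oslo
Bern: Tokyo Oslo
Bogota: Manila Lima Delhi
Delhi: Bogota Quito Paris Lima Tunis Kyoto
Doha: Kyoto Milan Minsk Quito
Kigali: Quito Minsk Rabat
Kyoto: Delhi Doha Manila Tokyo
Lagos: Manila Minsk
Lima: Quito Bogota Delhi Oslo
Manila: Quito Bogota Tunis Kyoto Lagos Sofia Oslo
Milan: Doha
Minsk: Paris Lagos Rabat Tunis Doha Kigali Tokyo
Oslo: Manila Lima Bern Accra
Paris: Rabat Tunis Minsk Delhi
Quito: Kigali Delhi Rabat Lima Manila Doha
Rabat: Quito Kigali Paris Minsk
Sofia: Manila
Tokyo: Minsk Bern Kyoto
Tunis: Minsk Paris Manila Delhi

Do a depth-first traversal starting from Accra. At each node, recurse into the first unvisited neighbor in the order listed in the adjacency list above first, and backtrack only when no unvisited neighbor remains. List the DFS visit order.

Visit Accra
Accra → Oslo
Oslo → Manila
Manila → Quito
Quito → Kigali
Kigali → Minsk
Minsk → Paris
Paris → Rabat
Paris → Tunis
Tunis → Delhi
Delhi → Bogota
Bogota → Lima
Delhi → Kyoto
Kyoto → Doha
Doha → Milan
Kyoto → Tokyo
Tokyo → Bern
Minsk → Lagos
Manila → Sofia

Accra, Oslo, Manila, Quito, Kigali, Minsk, Paris, Rabat, Tunis, Delhi, Bogota, Lima, Kyoto, Doha, Milan, Tokyo, Bern, Lagos, Sofia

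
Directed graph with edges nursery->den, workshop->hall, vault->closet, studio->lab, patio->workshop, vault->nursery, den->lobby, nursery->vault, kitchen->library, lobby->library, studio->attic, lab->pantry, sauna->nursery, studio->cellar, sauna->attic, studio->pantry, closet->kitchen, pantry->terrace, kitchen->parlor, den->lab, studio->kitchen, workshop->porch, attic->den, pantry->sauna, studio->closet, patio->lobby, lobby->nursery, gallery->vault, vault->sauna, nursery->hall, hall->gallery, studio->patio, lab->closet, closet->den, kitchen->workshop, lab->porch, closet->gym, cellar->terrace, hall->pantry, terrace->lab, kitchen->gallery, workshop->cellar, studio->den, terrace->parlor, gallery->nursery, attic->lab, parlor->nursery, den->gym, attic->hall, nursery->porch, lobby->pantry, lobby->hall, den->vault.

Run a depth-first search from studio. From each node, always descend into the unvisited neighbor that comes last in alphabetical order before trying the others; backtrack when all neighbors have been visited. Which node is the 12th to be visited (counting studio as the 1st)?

Visit studio
studio → patio
patio → workshop
workshop → porch
workshop → hall
hall → pantry
pantry → terrace
terrace → parlor
parlor → nursery
nursery → vault
vault → sauna
sauna → attic
attic → lab
lab → closet
closet → kitchen
kitchen → library
kitchen → gallery
closet → gym
closet → den
den → lobby
workshop → cellar

Visit order: studio, patio, workshop, porch, hall, pantry, terrace, parlor, nursery, vault, sauna, attic, lab, closet, kitchen, library, gallery, gym, den, lobby, cellar

attic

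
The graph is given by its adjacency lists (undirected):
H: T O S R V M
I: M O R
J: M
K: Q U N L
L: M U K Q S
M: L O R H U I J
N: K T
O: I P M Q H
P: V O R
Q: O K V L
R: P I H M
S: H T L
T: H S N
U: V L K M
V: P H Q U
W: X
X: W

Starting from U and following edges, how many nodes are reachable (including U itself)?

BFS from U visits: U, V, L, K, M, P, H, Q, S, N, O, R, I, J, T
Reachable nodes: 15 of 17 total.

15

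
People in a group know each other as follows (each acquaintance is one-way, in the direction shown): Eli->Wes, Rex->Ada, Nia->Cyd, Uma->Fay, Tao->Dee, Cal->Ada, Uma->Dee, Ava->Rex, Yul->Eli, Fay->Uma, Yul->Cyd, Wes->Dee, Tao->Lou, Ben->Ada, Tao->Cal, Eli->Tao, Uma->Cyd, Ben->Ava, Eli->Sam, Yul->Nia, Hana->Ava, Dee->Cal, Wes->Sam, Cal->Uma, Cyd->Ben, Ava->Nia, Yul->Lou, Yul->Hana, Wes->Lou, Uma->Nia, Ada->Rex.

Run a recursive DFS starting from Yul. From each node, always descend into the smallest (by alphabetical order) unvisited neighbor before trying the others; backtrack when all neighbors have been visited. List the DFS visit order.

Yul, Cyd, Ben, Ada, Rex, Ava, Nia, Eli, Sam, Tao, Cal, Uma, Dee, Fay, Lou, Wes, Hana

Visit Yul
Yul → Cyd
Cyd → Ben
Ben → Ada
Ada → Rex
Ben → Ava
Ava → Nia
Yul → Eli
Eli → Sam
Eli → Tao
Tao → Cal
Cal → Uma
Uma → Dee
Uma → Fay
Tao → Lou
Eli → Wes
Yul → Hana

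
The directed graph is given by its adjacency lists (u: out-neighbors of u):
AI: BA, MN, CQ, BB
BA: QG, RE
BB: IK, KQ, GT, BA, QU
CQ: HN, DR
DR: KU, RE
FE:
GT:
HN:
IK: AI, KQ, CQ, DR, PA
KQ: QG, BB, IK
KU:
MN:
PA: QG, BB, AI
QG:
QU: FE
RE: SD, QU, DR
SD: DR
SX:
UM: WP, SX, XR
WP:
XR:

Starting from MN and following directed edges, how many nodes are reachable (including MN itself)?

BFS from MN visits: MN
Reachable nodes: 1 of 21 total.

1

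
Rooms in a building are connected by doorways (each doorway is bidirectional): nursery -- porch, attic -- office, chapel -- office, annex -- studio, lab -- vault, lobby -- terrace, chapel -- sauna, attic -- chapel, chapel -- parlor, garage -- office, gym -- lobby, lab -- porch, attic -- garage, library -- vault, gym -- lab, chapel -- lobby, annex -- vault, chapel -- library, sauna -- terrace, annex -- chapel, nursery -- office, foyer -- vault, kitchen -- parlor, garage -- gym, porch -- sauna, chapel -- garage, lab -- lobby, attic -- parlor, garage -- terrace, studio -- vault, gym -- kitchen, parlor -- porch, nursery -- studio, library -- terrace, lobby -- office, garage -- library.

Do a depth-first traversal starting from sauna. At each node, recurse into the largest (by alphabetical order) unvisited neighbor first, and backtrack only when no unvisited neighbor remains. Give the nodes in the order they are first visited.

Visit sauna
sauna → terrace
terrace → lobby
lobby → office
office → nursery
nursery → studio
studio → vault
vault → library
library → garage
garage → gym
gym → lab
lab → porch
porch → parlor
parlor → kitchen
parlor → chapel
chapel → attic
chapel → annex
vault → foyer

sauna, terrace, lobby, office, nursery, studio, vault, library, garage, gym, lab, porch, parlor, kitchen, chapel, attic, annex, foyer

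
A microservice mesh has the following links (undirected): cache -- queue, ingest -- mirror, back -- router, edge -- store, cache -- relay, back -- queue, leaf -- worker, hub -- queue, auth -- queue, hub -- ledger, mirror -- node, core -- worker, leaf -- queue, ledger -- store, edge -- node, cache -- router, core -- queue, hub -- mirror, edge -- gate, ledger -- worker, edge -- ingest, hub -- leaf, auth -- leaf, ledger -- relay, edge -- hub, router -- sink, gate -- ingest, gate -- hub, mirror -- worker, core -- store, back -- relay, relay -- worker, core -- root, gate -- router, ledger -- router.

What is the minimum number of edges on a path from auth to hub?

Level 0: auth
Level 1: leaf, queue
Level 2: back, cache, core, hub, worker
Level 3: edge, gate, ledger, mirror, relay, root, router, store
Level 4: ingest, node, sink
hub first appears at level 2.

2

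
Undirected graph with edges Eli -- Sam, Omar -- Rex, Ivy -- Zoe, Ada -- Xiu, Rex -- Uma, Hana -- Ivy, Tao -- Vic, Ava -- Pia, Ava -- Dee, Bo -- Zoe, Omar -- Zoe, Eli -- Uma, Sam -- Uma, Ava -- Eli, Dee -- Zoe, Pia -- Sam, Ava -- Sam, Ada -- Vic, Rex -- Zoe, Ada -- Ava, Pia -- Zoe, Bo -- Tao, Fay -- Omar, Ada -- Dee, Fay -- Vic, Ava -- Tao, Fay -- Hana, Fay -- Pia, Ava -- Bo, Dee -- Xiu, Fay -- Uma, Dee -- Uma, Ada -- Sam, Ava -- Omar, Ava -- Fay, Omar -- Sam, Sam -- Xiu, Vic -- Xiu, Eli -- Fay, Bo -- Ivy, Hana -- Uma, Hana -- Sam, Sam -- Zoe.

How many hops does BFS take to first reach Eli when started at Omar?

Level 0: Omar
Level 1: Ava, Fay, Rex, Sam, Zoe
Level 2: Ada, Bo, Dee, Eli, Hana, Ivy, Pia, Tao, Uma, Vic, Xiu
Eli first appears at level 2.

2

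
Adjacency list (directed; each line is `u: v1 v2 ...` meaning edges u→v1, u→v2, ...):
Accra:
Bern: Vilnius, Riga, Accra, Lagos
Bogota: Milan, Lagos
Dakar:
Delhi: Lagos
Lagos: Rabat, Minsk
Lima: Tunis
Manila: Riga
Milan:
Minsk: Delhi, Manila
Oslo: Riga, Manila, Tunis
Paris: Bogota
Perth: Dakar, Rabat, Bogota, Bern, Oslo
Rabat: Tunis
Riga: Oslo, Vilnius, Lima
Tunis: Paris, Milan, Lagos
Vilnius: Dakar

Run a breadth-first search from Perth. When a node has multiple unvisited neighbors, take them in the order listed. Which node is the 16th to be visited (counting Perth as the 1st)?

Visit Perth; enqueue Dakar, Rabat, Bogota, Bern, Oslo → queue [Dakar, Rabat, Bogota, Bern, Oslo]
Visit Dakar → queue [Rabat, Bogota, Bern, Oslo]
Visit Rabat; enqueue Tunis → queue [Bogota, Bern, Oslo, Tunis]
Visit Bogota; enqueue Milan, Lagos → queue [Bern, Oslo, Tunis, Milan, Lagos]
Visit Bern; enqueue Vilnius, Riga, Accra → queue [Oslo, Tunis, Milan, Lagos, Vilnius, Riga, Accra]
Visit Oslo; enqueue Manila → queue [Tunis, Milan, Lagos, Vilnius, Riga, Accra, Manila]
Visit Tunis; enqueue Paris → queue [Milan, Lagos, Vilnius, Riga, Accra, Manila, Paris]
Visit Milan → queue [Lagos, Vilnius, Riga, Accra, Manila, Paris]
Visit Lagos; enqueue Minsk → queue [Vilnius, Riga, Accra, Manila, Paris, Minsk]
Visit Vilnius → queue [Riga, Accra, Manila, Paris, Minsk]
Visit Riga; enqueue Lima → queue [Accra, Manila, Paris, Minsk, Lima]
Visit Accra → queue [Manila, Paris, Minsk, Lima]
Visit Manila → queue [Paris, Minsk, Lima]
Visit Paris → queue [Minsk, Lima]
Visit Minsk; enqueue Delhi → queue [Lima, Delhi]
Visit Lima → queue [Delhi]
Visit Delhi → queue []

Visit order: Perth, Dakar, Rabat, Bogota, Bern, Oslo, Tunis, Milan, Lagos, Vilnius, Riga, Accra, Manila, Paris, Minsk, Lima, Delhi

Lima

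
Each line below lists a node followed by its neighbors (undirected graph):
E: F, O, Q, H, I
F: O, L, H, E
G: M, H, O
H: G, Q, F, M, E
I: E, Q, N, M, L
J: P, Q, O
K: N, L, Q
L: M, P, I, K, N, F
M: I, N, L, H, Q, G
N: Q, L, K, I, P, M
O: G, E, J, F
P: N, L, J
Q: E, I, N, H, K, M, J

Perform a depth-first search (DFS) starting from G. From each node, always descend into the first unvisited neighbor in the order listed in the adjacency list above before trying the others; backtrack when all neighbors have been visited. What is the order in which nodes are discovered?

G, M, I, E, F, O, J, P, N, Q, H, K, L

Visit G
G → M
M → I
I → E
E → F
F → O
O → J
J → P
P → N
N → Q
Q → H
Q → K
K → L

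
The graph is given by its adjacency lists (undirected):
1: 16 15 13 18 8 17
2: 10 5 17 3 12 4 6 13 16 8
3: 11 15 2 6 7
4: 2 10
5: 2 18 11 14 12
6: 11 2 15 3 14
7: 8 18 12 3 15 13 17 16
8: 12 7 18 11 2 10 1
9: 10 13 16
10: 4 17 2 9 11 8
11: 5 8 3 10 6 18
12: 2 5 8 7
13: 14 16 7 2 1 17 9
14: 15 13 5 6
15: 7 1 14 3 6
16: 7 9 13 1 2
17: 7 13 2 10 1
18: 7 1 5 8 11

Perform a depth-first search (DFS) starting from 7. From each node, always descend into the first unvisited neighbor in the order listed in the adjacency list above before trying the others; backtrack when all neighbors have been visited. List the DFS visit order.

7, 8, 12, 2, 10, 4, 17, 13, 14, 15, 1, 16, 9, 18, 5, 11, 3, 6

Visit 7
7 → 8
8 → 12
12 → 2
2 → 10
10 → 4
10 → 17
17 → 13
13 → 14
14 → 15
15 → 1
1 → 16
16 → 9
1 → 18
18 → 5
5 → 11
11 → 3
3 → 6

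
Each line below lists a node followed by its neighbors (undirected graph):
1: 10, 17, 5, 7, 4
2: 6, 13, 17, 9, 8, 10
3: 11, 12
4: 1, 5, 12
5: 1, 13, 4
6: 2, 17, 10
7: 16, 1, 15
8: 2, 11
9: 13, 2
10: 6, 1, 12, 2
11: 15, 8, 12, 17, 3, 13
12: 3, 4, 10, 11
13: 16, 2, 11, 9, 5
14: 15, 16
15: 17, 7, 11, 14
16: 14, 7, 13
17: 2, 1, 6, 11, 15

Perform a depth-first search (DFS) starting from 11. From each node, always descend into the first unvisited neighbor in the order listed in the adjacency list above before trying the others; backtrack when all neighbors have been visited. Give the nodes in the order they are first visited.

Visit 11
11 → 15
15 → 17
17 → 2
2 → 6
6 → 10
10 → 1
1 → 5
5 → 13
13 → 16
16 → 14
16 → 7
13 → 9
5 → 4
4 → 12
12 → 3
2 → 8

11 -> 15 -> 17 -> 2 -> 6 -> 10 -> 1 -> 5 -> 13 -> 16 -> 14 -> 7 -> 9 -> 4 -> 12 -> 3 -> 8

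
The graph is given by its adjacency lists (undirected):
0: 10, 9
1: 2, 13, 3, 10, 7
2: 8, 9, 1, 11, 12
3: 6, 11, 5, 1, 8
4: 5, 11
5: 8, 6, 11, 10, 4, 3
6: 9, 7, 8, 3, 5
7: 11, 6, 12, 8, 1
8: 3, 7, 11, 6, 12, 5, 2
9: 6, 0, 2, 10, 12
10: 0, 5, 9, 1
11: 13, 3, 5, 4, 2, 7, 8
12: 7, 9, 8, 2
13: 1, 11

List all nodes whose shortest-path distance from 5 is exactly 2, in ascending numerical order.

Level 0: 5
Level 1: 3, 4, 6, 8, 10, 11
Level 2: 0, 1, 2, 7, 9, 12, 13

0, 1, 2, 7, 9, 12, 13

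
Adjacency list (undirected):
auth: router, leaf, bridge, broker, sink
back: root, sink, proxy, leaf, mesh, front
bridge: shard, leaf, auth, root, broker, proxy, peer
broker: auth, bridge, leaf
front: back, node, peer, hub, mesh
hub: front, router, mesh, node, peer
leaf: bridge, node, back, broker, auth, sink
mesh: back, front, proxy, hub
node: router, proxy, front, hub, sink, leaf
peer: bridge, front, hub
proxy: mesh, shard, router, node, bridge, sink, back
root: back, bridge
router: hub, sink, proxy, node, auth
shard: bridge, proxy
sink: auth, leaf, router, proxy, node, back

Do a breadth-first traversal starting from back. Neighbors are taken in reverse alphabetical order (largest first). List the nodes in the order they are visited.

back → sink → root → proxy → mesh → leaf → front → router → node → auth → bridge → shard → hub → broker → peer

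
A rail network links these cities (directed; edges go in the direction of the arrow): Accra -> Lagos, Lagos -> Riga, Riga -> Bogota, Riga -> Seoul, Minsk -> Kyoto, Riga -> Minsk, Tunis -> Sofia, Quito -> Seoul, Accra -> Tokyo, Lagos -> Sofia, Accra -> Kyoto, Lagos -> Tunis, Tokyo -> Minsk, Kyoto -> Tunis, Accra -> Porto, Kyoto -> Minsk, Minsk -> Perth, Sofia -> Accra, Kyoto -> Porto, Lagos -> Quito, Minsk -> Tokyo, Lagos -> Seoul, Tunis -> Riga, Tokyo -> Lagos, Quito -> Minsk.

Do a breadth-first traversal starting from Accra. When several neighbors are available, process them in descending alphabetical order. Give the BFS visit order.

Visit Accra; enqueue Tokyo, Porto, Lagos, Kyoto → queue [Tokyo, Porto, Lagos, Kyoto]
Visit Tokyo; enqueue Minsk → queue [Porto, Lagos, Kyoto, Minsk]
Visit Porto → queue [Lagos, Kyoto, Minsk]
Visit Lagos; enqueue Tunis, Sofia, Seoul, Riga, Quito → queue [Kyoto, Minsk, Tunis, Sofia, Seoul, Riga, Quito]
Visit Kyoto → queue [Minsk, Tunis, Sofia, Seoul, Riga, Quito]
Visit Minsk; enqueue Perth → queue [Tunis, Sofia, Seoul, Riga, Quito, Perth]
Visit Tunis → queue [Sofia, Seoul, Riga, Quito, Perth]
Visit Sofia → queue [Seoul, Riga, Quito, Perth]
Visit Seoul → queue [Riga, Quito, Perth]
Visit Riga; enqueue Bogota → queue [Quito, Perth, Bogota]
Visit Quito → queue [Perth, Bogota]
Visit Perth → queue [Bogota]
Visit Bogota → queue []

Accra, Tokyo, Porto, Lagos, Kyoto, Minsk, Tunis, Sofia, Seoul, Riga, Quito, Perth, Bogota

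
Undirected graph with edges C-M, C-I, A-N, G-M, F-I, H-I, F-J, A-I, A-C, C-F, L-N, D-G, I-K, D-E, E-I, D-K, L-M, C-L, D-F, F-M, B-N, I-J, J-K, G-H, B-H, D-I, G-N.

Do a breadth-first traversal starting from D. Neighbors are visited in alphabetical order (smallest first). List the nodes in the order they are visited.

D, E, F, G, I, K, C, J, M, H, N, A, L, B

Visit D; enqueue E, F, G, I, K → queue [E, F, G, I, K]
Visit E → queue [F, G, I, K]
Visit F; enqueue C, J, M → queue [G, I, K, C, J, M]
Visit G; enqueue H, N → queue [I, K, C, J, M, H, N]
Visit I; enqueue A → queue [K, C, J, M, H, N, A]
Visit K → queue [C, J, M, H, N, A]
Visit C; enqueue L → queue [J, M, H, N, A, L]
Visit J → queue [M, H, N, A, L]
Visit M → queue [H, N, A, L]
Visit H; enqueue B → queue [N, A, L, B]
Visit N → queue [A, L, B]
Visit A → queue [L, B]
Visit L → queue [B]
Visit B → queue []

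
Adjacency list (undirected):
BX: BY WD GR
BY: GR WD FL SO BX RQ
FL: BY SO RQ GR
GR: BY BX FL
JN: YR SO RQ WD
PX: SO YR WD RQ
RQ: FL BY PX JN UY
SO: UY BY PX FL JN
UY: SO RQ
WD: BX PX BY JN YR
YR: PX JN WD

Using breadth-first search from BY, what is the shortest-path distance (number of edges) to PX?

Level 0: BY
Level 1: BX, FL, GR, RQ, SO, WD
Level 2: JN, PX, UY, YR
PX first appears at level 2.

2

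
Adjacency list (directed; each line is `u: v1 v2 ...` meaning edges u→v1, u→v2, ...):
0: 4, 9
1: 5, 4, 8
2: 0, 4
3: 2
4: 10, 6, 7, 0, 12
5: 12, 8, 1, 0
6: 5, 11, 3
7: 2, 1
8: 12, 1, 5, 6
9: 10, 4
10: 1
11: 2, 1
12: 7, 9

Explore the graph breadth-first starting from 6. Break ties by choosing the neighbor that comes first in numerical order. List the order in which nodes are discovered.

Visit 6; enqueue 3, 5, 11 → queue [3, 5, 11]
Visit 3; enqueue 2 → queue [5, 11, 2]
Visit 5; enqueue 0, 1, 8, 12 → queue [11, 2, 0, 1, 8, 12]
Visit 11 → queue [2, 0, 1, 8, 12]
Visit 2; enqueue 4 → queue [0, 1, 8, 12, 4]
Visit 0; enqueue 9 → queue [1, 8, 12, 4, 9]
Visit 1 → queue [8, 12, 4, 9]
Visit 8 → queue [12, 4, 9]
Visit 12; enqueue 7 → queue [4, 9, 7]
Visit 4; enqueue 10 → queue [9, 7, 10]
Visit 9 → queue [7, 10]
Visit 7 → queue [10]
Visit 10 → queue []

6, 3, 5, 11, 2, 0, 1, 8, 12, 4, 9, 7, 10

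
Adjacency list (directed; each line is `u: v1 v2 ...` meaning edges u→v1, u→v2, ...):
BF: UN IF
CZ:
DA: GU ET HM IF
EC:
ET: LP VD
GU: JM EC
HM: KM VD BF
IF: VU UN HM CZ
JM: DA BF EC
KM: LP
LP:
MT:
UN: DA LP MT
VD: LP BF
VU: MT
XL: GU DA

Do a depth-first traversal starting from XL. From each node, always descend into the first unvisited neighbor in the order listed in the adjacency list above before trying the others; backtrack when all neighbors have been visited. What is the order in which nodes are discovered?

XL, GU, JM, DA, ET, LP, VD, BF, UN, MT, IF, VU, HM, KM, CZ, EC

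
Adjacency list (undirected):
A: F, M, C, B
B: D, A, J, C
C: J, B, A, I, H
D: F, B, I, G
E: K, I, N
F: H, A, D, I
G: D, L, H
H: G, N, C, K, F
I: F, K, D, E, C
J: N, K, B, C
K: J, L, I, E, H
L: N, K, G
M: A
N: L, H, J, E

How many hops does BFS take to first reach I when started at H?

2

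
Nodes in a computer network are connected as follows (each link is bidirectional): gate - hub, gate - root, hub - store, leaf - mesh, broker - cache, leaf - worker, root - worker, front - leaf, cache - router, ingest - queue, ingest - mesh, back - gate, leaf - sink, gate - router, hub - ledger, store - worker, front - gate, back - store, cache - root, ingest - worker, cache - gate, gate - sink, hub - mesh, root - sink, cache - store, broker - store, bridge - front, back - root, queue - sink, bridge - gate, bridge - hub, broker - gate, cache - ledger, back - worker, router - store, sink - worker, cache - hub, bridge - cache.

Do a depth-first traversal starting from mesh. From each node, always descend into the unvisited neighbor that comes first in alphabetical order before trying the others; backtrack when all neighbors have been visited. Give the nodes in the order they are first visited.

Visit mesh
mesh → hub
hub → bridge
bridge → cache
cache → broker
broker → gate
gate → back
back → root
root → sink
sink → leaf
leaf → front
leaf → worker
worker → ingest
ingest → queue
worker → store
store → router
cache → ledger

mesh hub bridge cache broker gate back root sink leaf front worker ingest queue store router ledger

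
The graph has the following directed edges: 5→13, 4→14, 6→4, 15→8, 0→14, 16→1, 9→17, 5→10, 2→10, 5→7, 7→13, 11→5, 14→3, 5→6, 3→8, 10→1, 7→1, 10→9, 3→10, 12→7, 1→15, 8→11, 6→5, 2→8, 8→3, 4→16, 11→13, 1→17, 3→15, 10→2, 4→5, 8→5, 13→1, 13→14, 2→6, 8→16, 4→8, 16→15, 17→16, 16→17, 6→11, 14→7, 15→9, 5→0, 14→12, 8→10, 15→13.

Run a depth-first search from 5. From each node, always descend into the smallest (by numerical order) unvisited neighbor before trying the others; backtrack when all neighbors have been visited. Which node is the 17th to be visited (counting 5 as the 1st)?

7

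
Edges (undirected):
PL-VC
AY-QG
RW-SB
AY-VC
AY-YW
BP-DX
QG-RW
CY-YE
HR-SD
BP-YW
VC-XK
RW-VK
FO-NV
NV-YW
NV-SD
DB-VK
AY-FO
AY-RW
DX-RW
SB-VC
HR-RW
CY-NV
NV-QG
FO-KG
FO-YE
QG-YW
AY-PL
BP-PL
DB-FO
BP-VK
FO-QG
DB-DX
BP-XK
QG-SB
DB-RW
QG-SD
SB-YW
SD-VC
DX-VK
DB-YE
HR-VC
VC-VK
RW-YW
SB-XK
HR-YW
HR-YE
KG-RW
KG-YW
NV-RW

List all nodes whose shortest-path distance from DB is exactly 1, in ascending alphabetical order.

Level 0: DB
Level 1: DX, FO, RW, VK, YE
Level 2: AY, BP, CY, HR, KG, NV, QG, SB, VC, YW
Level 3: PL, SD, XK

DX, FO, RW, VK, YE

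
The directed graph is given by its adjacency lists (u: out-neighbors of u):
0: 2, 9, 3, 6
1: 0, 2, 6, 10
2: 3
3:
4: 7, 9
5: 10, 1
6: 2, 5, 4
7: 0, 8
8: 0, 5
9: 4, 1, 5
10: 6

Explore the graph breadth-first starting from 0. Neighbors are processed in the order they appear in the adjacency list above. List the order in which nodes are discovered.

Visit 0; enqueue 2, 9, 3, 6 → queue [2, 9, 3, 6]
Visit 2 → queue [9, 3, 6]
Visit 9; enqueue 4, 1, 5 → queue [3, 6, 4, 1, 5]
Visit 3 → queue [6, 4, 1, 5]
Visit 6 → queue [4, 1, 5]
Visit 4; enqueue 7 → queue [1, 5, 7]
Visit 1; enqueue 10 → queue [5, 7, 10]
Visit 5 → queue [7, 10]
Visit 7; enqueue 8 → queue [10, 8]
Visit 10 → queue [8]
Visit 8 → queue []

0, 2, 9, 3, 6, 4, 1, 5, 7, 10, 8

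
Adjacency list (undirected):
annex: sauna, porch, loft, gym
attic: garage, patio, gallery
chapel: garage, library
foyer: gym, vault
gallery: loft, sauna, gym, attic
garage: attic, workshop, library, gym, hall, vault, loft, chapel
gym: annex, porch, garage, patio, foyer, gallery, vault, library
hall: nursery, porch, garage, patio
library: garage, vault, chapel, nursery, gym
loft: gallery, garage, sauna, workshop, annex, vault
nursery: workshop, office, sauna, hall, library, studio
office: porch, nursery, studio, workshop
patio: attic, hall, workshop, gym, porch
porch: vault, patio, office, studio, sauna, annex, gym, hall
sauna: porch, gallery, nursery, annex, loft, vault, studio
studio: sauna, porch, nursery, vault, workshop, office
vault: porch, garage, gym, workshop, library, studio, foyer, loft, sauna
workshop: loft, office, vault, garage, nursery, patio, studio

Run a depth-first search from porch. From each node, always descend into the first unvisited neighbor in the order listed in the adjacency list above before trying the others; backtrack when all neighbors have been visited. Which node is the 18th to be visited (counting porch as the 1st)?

office

Visit porch
porch → vault
vault → garage
garage → attic
attic → patio
patio → hall
hall → nursery
nursery → workshop
workshop → loft
loft → gallery
gallery → sauna
sauna → annex
annex → gym
gym → foyer
gym → library
library → chapel
sauna → studio
studio → office

Visit order: porch, vault, garage, attic, patio, hall, nursery, workshop, loft, gallery, sauna, annex, gym, foyer, library, chapel, studio, office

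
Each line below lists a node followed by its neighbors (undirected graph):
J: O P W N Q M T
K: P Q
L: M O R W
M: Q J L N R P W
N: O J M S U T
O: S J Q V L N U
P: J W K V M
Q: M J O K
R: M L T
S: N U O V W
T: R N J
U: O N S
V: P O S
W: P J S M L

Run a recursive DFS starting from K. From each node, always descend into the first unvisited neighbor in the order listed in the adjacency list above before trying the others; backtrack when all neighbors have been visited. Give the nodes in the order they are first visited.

K -> P -> J -> O -> S -> N -> M -> Q -> L -> R -> T -> W -> U -> V

Visit K
K → P
P → J
J → O
O → S
S → N
N → M
M → Q
M → L
L → R
R → T
L → W
N → U
S → V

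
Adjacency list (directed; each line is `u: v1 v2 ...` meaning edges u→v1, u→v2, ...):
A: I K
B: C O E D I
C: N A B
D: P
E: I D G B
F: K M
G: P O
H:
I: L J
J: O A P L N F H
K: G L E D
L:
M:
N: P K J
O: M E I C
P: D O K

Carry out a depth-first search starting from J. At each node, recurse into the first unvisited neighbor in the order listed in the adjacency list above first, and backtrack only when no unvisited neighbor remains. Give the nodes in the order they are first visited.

J, O, M, E, I, L, D, P, K, G, B, C, N, A, F, H

Visit J
J → O
O → M
O → E
E → I
I → L
E → D
D → P
P → K
K → G
E → B
B → C
C → N
C → A
J → F
J → H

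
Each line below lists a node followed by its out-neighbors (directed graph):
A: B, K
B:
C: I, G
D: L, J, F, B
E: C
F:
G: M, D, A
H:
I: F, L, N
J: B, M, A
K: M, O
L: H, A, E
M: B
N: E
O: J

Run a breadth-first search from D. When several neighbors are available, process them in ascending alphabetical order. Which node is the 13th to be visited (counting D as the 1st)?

G

Visit D; enqueue B, F, J, L → queue [B, F, J, L]
Visit B → queue [F, J, L]
Visit F → queue [J, L]
Visit J; enqueue A, M → queue [L, A, M]
Visit L; enqueue E, H → queue [A, M, E, H]
Visit A; enqueue K → queue [M, E, H, K]
Visit M → queue [E, H, K]
Visit E; enqueue C → queue [H, K, C]
Visit H → queue [K, C]
Visit K; enqueue O → queue [C, O]
Visit C; enqueue G, I → queue [O, G, I]
Visit O → queue [G, I]
Visit G → queue [I]
Visit I; enqueue N → queue [N]
Visit N → queue []

Visit order: D, B, F, J, L, A, M, E, H, K, C, O, G, I, N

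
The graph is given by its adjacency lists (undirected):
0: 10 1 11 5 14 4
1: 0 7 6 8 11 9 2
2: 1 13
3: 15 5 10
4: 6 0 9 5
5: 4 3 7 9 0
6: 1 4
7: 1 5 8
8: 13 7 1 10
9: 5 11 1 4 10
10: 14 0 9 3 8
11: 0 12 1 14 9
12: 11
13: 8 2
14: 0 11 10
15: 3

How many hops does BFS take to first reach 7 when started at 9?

2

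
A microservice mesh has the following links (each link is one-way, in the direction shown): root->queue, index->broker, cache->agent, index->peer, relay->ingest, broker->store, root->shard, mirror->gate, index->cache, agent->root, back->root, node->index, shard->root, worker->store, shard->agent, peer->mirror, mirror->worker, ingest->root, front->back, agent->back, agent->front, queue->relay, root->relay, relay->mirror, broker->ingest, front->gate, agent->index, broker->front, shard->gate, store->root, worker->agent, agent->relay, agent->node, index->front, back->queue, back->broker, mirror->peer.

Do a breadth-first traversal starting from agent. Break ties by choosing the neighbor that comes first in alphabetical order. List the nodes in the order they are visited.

agent, back, front, index, node, relay, root, broker, queue, gate, cache, peer, ingest, mirror, shard, store, worker

Visit agent; enqueue back, front, index, node, relay, root → queue [back, front, index, node, relay, root]
Visit back; enqueue broker, queue → queue [front, index, node, relay, root, broker, queue]
Visit front; enqueue gate → queue [index, node, relay, root, broker, queue, gate]
Visit index; enqueue cache, peer → queue [node, relay, root, broker, queue, gate, cache, peer]
Visit node → queue [relay, root, broker, queue, gate, cache, peer]
Visit relay; enqueue ingest, mirror → queue [root, broker, queue, gate, cache, peer, ingest, mirror]
Visit root; enqueue shard → queue [broker, queue, gate, cache, peer, ingest, mirror, shard]
Visit broker; enqueue store → queue [queue, gate, cache, peer, ingest, mirror, shard, store]
Visit queue → queue [gate, cache, peer, ingest, mirror, shard, store]
Visit gate → queue [cache, peer, ingest, mirror, shard, store]
Visit cache → queue [peer, ingest, mirror, shard, store]
Visit peer → queue [ingest, mirror, shard, store]
Visit ingest → queue [mirror, shard, store]
Visit mirror; enqueue worker → queue [shard, store, worker]
Visit shard → queue [store, worker]
Visit store → queue [worker]
Visit worker → queue []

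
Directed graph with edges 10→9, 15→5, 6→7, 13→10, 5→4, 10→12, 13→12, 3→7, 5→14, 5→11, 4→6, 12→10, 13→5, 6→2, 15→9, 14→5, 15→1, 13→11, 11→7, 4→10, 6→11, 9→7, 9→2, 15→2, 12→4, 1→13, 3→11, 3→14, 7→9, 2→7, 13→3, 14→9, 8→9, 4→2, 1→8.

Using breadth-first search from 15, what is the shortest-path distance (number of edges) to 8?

2

Level 0: 15
Level 1: 1, 2, 5, 9
Level 2: 4, 7, 8, 11, 13, 14
Level 3: 3, 6, 10, 12
8 first appears at level 2.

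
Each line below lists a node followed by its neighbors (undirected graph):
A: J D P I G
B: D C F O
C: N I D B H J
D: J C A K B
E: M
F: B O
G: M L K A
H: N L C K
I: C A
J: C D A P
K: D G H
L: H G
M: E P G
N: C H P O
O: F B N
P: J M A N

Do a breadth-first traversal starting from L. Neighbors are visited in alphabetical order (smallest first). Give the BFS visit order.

L, G, H, A, K, M, C, N, D, I, J, P, E, B, O, F

Visit L; enqueue G, H → queue [G, H]
Visit G; enqueue A, K, M → queue [H, A, K, M]
Visit H; enqueue C, N → queue [A, K, M, C, N]
Visit A; enqueue D, I, J, P → queue [K, M, C, N, D, I, J, P]
Visit K → queue [M, C, N, D, I, J, P]
Visit M; enqueue E → queue [C, N, D, I, J, P, E]
Visit C; enqueue B → queue [N, D, I, J, P, E, B]
Visit N; enqueue O → queue [D, I, J, P, E, B, O]
Visit D → queue [I, J, P, E, B, O]
Visit I → queue [J, P, E, B, O]
Visit J → queue [P, E, B, O]
Visit P → queue [E, B, O]
Visit E → queue [B, O]
Visit B; enqueue F → queue [O, F]
Visit O → queue [F]
Visit F → queue []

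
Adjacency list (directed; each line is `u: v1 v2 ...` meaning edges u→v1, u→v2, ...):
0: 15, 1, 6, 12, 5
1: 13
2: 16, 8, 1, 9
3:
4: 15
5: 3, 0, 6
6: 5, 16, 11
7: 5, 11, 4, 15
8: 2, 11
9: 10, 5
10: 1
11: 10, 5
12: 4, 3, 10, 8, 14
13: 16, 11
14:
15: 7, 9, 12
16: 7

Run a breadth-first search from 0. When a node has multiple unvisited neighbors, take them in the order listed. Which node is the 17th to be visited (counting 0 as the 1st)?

Visit 0; enqueue 15, 1, 6, 12, 5 → queue [15, 1, 6, 12, 5]
Visit 15; enqueue 7, 9 → queue [1, 6, 12, 5, 7, 9]
Visit 1; enqueue 13 → queue [6, 12, 5, 7, 9, 13]
Visit 6; enqueue 16, 11 → queue [12, 5, 7, 9, 13, 16, 11]
Visit 12; enqueue 4, 3, 10, 8, 14 → queue [5, 7, 9, 13, 16, 11, 4, 3, 10, 8, 14]
Visit 5 → queue [7, 9, 13, 16, 11, 4, 3, 10, 8, 14]
Visit 7 → queue [9, 13, 16, 11, 4, 3, 10, 8, 14]
Visit 9 → queue [13, 16, 11, 4, 3, 10, 8, 14]
Visit 13 → queue [16, 11, 4, 3, 10, 8, 14]
Visit 16 → queue [11, 4, 3, 10, 8, 14]
Visit 11 → queue [4, 3, 10, 8, 14]
Visit 4 → queue [3, 10, 8, 14]
Visit 3 → queue [10, 8, 14]
Visit 10 → queue [8, 14]
Visit 8; enqueue 2 → queue [14, 2]
Visit 14 → queue [2]
Visit 2 → queue []

Visit order: 0, 15, 1, 6, 12, 5, 7, 9, 13, 16, 11, 4, 3, 10, 8, 14, 2

2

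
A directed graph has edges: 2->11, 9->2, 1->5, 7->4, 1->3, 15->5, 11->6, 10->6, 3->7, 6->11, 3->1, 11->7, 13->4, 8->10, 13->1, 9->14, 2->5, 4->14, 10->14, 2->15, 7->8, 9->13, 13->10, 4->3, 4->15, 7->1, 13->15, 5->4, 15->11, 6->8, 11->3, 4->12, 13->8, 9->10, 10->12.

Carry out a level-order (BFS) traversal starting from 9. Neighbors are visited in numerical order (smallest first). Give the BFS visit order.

9, 2, 10, 13, 14, 5, 11, 15, 6, 12, 1, 4, 8, 3, 7

Visit 9; enqueue 2, 10, 13, 14 → queue [2, 10, 13, 14]
Visit 2; enqueue 5, 11, 15 → queue [10, 13, 14, 5, 11, 15]
Visit 10; enqueue 6, 12 → queue [13, 14, 5, 11, 15, 6, 12]
Visit 13; enqueue 1, 4, 8 → queue [14, 5, 11, 15, 6, 12, 1, 4, 8]
Visit 14 → queue [5, 11, 15, 6, 12, 1, 4, 8]
Visit 5 → queue [11, 15, 6, 12, 1, 4, 8]
Visit 11; enqueue 3, 7 → queue [15, 6, 12, 1, 4, 8, 3, 7]
Visit 15 → queue [6, 12, 1, 4, 8, 3, 7]
Visit 6 → queue [12, 1, 4, 8, 3, 7]
Visit 12 → queue [1, 4, 8, 3, 7]
Visit 1 → queue [4, 8, 3, 7]
Visit 4 → queue [8, 3, 7]
Visit 8 → queue [3, 7]
Visit 3 → queue [7]
Visit 7 → queue []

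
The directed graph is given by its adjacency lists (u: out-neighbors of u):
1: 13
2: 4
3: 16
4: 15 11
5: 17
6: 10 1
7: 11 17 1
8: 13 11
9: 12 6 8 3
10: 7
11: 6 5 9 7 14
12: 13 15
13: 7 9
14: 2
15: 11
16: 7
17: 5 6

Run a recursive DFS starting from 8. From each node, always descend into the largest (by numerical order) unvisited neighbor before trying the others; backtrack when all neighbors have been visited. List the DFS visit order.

8 -> 13 -> 9 -> 12 -> 15 -> 11 -> 14 -> 2 -> 4 -> 7 -> 17 -> 6 -> 10 -> 1 -> 5 -> 3 -> 16

Visit 8
8 → 13
13 → 9
9 → 12
12 → 15
15 → 11
11 → 14
14 → 2
2 → 4
11 → 7
7 → 17
17 → 6
6 → 10
6 → 1
17 → 5
9 → 3
3 → 16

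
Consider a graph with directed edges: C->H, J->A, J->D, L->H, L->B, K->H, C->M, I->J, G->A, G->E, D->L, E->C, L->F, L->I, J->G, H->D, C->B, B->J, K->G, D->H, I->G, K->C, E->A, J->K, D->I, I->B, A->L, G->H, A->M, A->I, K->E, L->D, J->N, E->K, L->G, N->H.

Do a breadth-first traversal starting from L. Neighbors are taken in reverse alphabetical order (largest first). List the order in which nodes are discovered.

L → I → H → G → F → D → B → J → E → A → N → K → C → M

Visit L; enqueue I, H, G, F, D, B → queue [I, H, G, F, D, B]
Visit I; enqueue J → queue [H, G, F, D, B, J]
Visit H → queue [G, F, D, B, J]
Visit G; enqueue E, A → queue [F, D, B, J, E, A]
Visit F → queue [D, B, J, E, A]
Visit D → queue [B, J, E, A]
Visit B → queue [J, E, A]
Visit J; enqueue N, K → queue [E, A, N, K]
Visit E; enqueue C → queue [A, N, K, C]
Visit A; enqueue M → queue [N, K, C, M]
Visit N → queue [K, C, M]
Visit K → queue [C, M]
Visit C → queue [M]
Visit M → queue []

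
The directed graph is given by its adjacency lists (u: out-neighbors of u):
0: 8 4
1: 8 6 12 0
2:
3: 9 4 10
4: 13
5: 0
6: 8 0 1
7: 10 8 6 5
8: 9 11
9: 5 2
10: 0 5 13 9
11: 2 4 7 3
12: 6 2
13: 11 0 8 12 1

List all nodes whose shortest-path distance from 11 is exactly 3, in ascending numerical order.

0, 1, 12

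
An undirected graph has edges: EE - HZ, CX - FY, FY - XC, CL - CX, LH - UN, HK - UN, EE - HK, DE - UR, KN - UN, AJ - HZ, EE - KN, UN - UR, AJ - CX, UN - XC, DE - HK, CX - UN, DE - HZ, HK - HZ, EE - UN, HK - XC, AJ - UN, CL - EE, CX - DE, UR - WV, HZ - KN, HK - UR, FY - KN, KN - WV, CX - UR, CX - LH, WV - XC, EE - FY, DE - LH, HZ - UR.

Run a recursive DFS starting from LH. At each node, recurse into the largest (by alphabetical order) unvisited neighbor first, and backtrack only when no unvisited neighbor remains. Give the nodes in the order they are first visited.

LH, UN, XC, WV, UR, HZ, KN, FY, EE, HK, DE, CX, CL, AJ

Visit LH
LH → UN
UN → XC
XC → WV
WV → UR
UR → HZ
HZ → KN
KN → FY
FY → EE
EE → HK
HK → DE
DE → CX
CX → CL
CX → AJ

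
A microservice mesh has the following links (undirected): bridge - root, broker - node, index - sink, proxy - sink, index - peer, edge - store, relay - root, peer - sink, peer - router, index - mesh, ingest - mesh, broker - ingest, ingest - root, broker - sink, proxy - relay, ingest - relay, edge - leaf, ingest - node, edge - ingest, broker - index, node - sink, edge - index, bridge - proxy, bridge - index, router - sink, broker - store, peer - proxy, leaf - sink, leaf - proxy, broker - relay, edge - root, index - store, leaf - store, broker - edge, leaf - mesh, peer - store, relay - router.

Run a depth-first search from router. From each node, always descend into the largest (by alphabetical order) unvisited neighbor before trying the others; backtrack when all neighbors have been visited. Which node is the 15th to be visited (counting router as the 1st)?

Visit router
router → sink
sink → proxy
proxy → relay
relay → root
root → ingest
ingest → node
node → broker
broker → store
store → peer
peer → index
index → mesh
mesh → leaf
leaf → edge
index → bridge

Visit order: router, sink, proxy, relay, root, ingest, node, broker, store, peer, index, mesh, leaf, edge, bridge

bridge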